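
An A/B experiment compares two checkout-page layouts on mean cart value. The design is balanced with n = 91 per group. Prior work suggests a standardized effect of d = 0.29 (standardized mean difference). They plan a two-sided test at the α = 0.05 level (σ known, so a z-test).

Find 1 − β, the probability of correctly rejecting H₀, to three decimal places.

Noncentrality parameter: δ = d·√(n/2) = 0.29 × √(91/2) = 1.9562
Critical value for a two-sided test at α = 0.05: z_{α/2} = 1.960.
Power = Φ(δ − 1.960) + Φ(−δ − 1.960) = Φ(-0.004) + Φ(-3.916) = 0.4985 + 0.0000 = 0.4985.

Power ≈ 0.499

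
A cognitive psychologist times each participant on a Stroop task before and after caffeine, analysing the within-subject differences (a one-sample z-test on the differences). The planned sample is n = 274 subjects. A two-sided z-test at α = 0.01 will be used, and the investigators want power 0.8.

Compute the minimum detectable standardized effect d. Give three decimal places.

d ≈ 0.206

Need Φ(δ − 2.576) = 0.8, so δ = 2.576 + 0.842 = 3.417.
(Lower-tail contribution to power is negligible for δ > 0.)
δ = d·√n ⇒ d = δ/√n = 3.417/√274 = 0.2065.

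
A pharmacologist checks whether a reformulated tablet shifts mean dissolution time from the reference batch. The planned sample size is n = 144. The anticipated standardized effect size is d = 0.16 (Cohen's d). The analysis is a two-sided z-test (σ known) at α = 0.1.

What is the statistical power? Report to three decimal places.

Noncentrality parameter: δ = d·√n = 0.16 × √144 = 1.9200
Critical value for a two-sided test at α = 0.1: z_{α/2} = 1.645.
Power = Φ(δ − 1.645) + Φ(−δ − 1.645) = Φ(0.275) + Φ(-3.565) = 0.6084 + 0.0002 = 0.6086.

Power ≈ 0.609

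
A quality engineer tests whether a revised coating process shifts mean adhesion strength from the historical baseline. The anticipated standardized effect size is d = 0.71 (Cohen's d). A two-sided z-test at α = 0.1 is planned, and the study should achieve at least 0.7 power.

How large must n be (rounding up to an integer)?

n = 10

Set Φ(δ − 1.645) = 0.7; then δ − 1.645 = Φ⁻¹(0.7) = 0.524, giving δ = 2.169.
(Ignoring the negligible lower-tail rejection probability gives the usual closed-form inversion.)
δ = d·√n ⇒ n = (δ/d)² = (2.169 / 0.71)² = 9.33.
Rounding up, n = 10.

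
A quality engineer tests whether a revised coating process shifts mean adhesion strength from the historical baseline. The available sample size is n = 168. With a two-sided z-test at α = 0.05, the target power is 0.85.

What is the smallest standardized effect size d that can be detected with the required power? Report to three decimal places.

d ≈ 0.231

Need Φ(δ − 1.960) = 0.85, so δ = 1.960 + 1.036 = 2.996.
(Lower-tail contribution to power is negligible for δ > 0.)
δ = d·√n ⇒ d = δ/√n = 2.996/√168 = 0.2312.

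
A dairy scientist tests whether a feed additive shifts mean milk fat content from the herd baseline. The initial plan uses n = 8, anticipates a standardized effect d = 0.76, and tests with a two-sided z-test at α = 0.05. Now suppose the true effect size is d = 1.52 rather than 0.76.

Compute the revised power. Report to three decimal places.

With d = 1.52: δ = d·√n = 1.52 × √8 = 4.2992. Critical value z_{0.025} = 1.960.
Revised power = Φ(δ − 1.960) + Φ(−δ − 1.960) = Φ(2.339) + Φ(-6.259) = 0.9903 + 0.0000 = 0.9903.

Power ≈ 0.990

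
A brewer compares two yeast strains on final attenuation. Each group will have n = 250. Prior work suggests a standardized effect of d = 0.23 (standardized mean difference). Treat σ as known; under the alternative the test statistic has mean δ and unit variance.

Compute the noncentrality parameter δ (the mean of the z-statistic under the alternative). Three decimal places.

The noncentrality parameter scales effect size by the design's sample-size factor: δ = d·√(n/2) = 0.23 × √(250/2) = 2.5715

δ ≈ 2.571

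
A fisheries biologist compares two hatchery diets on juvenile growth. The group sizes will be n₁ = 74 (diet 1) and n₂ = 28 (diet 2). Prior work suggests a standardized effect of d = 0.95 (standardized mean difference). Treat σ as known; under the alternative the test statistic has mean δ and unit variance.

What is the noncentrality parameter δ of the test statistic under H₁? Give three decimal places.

δ ≈ 4.282

The noncentrality parameter scales effect size by the design's sample-size factor: δ = d / √(1/n₁ + 1/n₂) = 0.95 / √(1/74 + 1/28) = 4.2817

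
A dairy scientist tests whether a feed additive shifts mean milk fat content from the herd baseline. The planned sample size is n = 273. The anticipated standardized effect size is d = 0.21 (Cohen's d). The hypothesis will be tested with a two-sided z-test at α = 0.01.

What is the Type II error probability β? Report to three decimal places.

Noncentrality parameter: δ = d·√n = 0.21 × √273 = 3.4698
Critical value for a two-sided test at α = 0.01: z_{α/2} = 2.576.
Power = Φ(δ − 2.576) + Φ(−δ − 2.576) = Φ(0.894) + Φ(-6.046) = 0.8143 + 0.0000 = 0.8143.
Type II error: β = 1 − power = 1 − 0.8143 = 0.1857.

β ≈ 0.186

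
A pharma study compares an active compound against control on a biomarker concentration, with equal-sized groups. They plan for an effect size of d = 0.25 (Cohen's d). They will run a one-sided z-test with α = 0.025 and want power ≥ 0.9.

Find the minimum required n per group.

n = 337 per group

Set Φ(δ − 1.960) = 0.9; then δ − 1.960 = Φ⁻¹(0.9) = 1.282, giving δ = 3.242.
δ = d·√(n/2) ⇒ n = 2(δ/d)² = 2 × (3.242 / 0.25)² = 336.24.
Rounding up, n = 337 per group.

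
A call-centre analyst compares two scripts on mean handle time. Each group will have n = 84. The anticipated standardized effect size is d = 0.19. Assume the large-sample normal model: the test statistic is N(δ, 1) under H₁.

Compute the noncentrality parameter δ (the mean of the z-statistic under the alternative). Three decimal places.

The noncentrality parameter scales effect size by the design's sample-size factor: δ = d·√(n/2) = 0.19 × √(84/2) = 1.2313

δ ≈ 1.231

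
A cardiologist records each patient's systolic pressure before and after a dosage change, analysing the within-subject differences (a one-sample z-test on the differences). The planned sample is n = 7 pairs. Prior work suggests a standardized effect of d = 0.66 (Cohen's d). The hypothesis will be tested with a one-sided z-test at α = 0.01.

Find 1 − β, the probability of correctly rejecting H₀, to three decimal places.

Power ≈ 0.281

Noncentrality parameter: δ = d·√n = 0.66 × √7 = 1.7462
One-sided α = 0.01 → critical value z_{0.01} = 2.326.
Power = Φ(δ − 2.326) = Φ(-0.580) = 0.2809.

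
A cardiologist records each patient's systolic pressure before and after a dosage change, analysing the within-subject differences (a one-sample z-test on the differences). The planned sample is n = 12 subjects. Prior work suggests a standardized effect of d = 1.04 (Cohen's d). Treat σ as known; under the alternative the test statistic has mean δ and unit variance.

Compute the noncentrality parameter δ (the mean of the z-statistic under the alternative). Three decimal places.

δ ≈ 3.603

The noncentrality parameter scales effect size by the design's sample-size factor: δ = d·√n = 1.04 × √12 = 3.6027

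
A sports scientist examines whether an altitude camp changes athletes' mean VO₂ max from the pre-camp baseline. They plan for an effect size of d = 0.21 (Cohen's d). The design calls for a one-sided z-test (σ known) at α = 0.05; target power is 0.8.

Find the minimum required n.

n = 141

For power 0.8 need Φ(δ − z_{0.05}) = 0.8, so δ = z_{0.05} + z_{0.20} = 1.645 + 0.842 = 2.486.
δ = d·√n ⇒ n = (δ/d)² = (2.486 / 0.21)² = 140.19.
Round up to the next whole unit.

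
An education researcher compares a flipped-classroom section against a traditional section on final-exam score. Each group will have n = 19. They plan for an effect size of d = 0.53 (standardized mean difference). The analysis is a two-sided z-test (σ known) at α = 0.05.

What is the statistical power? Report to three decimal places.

Power ≈ 0.372

Noncentrality parameter: δ = d·√(n/2) = 0.53 × √(19/2) = 1.6336
Two-sided α = 0.05 → critical value z_{0.025} = 1.960.
Power = Φ(δ − 1.960) + Φ(−δ − 1.960) = Φ(-0.326) + Φ(-3.594) = 0.3721 + 0.0002 = 0.3722.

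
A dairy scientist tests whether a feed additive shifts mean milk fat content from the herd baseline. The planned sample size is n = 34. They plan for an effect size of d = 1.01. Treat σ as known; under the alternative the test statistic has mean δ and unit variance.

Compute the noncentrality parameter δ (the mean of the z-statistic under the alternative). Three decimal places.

δ = d·√n = 1.01 × √34 = 5.8893

δ ≈ 5.889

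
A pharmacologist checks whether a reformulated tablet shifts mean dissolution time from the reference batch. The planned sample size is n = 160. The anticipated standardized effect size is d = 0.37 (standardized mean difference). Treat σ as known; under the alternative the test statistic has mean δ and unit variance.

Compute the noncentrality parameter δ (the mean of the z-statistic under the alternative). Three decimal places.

δ ≈ 4.680

δ = d·√n = 0.37 × √160 = 4.6802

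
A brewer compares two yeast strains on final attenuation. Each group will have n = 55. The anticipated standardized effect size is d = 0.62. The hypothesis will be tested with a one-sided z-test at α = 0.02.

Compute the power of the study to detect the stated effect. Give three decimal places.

Power ≈ 0.884

Noncentrality parameter: δ = d·√(n/2) = 0.62 × √(55/2) = 3.2513
One-sided α = 0.02 → critical value z_{0.02} = 2.054.
Power = P(Z > 2.054 − δ) = Φ(1.198) = 0.8845.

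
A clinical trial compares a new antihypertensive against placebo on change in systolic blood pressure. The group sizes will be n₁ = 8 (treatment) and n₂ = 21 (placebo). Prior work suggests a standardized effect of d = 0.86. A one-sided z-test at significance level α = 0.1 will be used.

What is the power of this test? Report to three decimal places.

Power ≈ 0.785

Noncentrality parameter: δ = d / √(1/n₁ + 1/n₂) = 0.86 / √(1/8 + 1/21) = 2.0699
One-sided α = 0.1 → critical value z_{0.1} = 1.282.
Power = Φ(δ − 1.282) = Φ(0.788) = 0.7848.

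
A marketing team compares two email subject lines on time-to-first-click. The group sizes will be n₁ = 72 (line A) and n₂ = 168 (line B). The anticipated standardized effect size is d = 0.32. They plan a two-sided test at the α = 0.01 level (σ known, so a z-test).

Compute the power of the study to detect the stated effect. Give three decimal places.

Power ≈ 0.381

Noncentrality parameter: δ = d / √(1/n₁ + 1/n₂) = 0.32 / √(1/72 + 1/168) = 2.2718
Critical value for a two-sided test at α = 0.01: z_{α/2} = 2.576.
Power = Φ(δ − 2.576) + Φ(−δ − 2.576) = Φ(-0.304) + Φ(-4.848) = 0.3805 + 0.0000 = 0.3805.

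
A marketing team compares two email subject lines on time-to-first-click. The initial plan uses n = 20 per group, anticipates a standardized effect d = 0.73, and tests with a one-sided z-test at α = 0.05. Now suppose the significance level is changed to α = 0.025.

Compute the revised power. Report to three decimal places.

δ = d·√(n/2) = 0.73 × √(20/2) = 2.3085 (unchanged). New critical value: z_{0.025} = 1.960.
Revised power = P(Z > 1.960 − δ) = Φ(0.348) = 0.6363.

Power ≈ 0.636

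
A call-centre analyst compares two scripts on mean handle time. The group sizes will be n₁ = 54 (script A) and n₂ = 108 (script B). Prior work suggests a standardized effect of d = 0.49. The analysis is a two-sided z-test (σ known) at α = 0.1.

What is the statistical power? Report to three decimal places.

Noncentrality parameter: δ = d / √(1/n₁ + 1/n₂) = 0.49 / √(1/54 + 1/108) = 2.9400
Critical value for a two-sided test at α = 0.1: z_{α/2} = 1.645.
Power = Φ(δ − 1.645) + Φ(−δ − 1.645) = Φ(1.295) + Φ(-4.585) = 0.9024 + 0.0000 = 0.9024.

Power ≈ 0.902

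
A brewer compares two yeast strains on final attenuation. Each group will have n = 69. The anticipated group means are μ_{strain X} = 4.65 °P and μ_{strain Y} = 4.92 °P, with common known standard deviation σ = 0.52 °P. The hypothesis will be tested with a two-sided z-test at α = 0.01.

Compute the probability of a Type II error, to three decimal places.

Standardized effect: d = |μ_{strain X} − μ_{strain Y}| / σ = |4.65 − 4.92| / 0.52 = 0.5192
Noncentrality parameter: δ = d·√(n/2) = 0.5192 × √(69/2) = 3.0498
Critical value for a two-sided test at α = 0.01: z_{α/2} = 2.576.
Power = Φ(δ − 2.576) + Φ(−δ − 2.576) = Φ(0.474) + Φ(-5.626) = 0.6822 + 0.0000 = 0.6822.
Type II error: β = 1 − power = 1 − 0.6822 = 0.3178.

β ≈ 0.318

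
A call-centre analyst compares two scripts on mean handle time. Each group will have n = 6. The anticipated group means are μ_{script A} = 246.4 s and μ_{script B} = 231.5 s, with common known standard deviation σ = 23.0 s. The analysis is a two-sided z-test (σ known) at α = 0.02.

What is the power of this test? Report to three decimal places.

Power ≈ 0.115

Standardized effect: d = |μ_{script A} − μ_{script B}| / σ = |246.4 − 231.5| / 23.0 = 0.6478
Noncentrality parameter: δ = d·√(n/2) = 0.6478 × √(6/2) = 1.1221
Two-sided α = 0.02 → critical value z_{0.01} = 2.326.
Power = Φ(δ − 2.326) + Φ(−δ − 2.326) = Φ(-1.204) + Φ(-3.448) = 0.1142 + 0.0003 = 0.1145.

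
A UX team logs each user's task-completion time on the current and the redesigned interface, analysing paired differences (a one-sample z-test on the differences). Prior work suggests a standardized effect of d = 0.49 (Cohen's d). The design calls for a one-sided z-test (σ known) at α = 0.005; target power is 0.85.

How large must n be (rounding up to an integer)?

For power 0.85 need Φ(δ − z_{0.005}) = 0.85, so δ = z_{0.005} + z_{0.15} = 2.576 + 1.036 = 3.612.
δ = d·√n ⇒ n = (δ/d)² = (3.612 / 0.49)² = 54.35.
Rounding up, n = 55.

n = 55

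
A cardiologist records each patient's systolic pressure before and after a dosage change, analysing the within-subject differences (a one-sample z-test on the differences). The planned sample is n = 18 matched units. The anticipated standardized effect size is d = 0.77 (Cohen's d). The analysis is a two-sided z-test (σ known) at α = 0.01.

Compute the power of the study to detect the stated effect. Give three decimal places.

Power ≈ 0.755

Noncentrality parameter: δ = d·√n = 0.77 × √18 = 3.2668
Critical value for a two-sided test at α = 0.01: z_{α/2} = 2.576.
Power = Φ(δ − 2.576) + Φ(−δ − 2.576) = Φ(0.691) + Φ(-5.843) = 0.7552 + 0.0000 = 0.7552.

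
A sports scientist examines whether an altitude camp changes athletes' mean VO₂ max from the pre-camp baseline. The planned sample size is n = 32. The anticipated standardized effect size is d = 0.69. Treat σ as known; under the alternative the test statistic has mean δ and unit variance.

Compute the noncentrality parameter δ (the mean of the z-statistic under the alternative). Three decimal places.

δ ≈ 3.903

The noncentrality parameter scales effect size by the design's sample-size factor: δ = d·√n = 0.69 × √32 = 3.9032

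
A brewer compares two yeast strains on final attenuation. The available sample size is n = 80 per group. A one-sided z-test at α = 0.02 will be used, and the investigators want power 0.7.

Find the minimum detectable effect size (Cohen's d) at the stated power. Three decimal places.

d ≈ 0.408

Required noncentrality: δ = z_{0.02} + z_{0.30} = 2.054 + 0.524 = 2.578.
δ = d·√(n/2) ⇒ d = δ/√(n/2) = 2.578/√(80/2) = 0.4076.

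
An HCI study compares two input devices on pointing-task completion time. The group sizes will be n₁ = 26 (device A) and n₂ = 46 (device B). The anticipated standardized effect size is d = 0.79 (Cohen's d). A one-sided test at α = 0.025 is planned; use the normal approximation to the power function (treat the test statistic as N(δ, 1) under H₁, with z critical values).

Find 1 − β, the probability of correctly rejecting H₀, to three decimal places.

Power ≈ 0.896

Noncentrality parameter: δ = d / √(1/n₁ + 1/n₂) = 0.79 / √(1/26 + 1/46) = 3.2198
Critical value for a one-sided test at α = 0.025: z_α = 1.960.
Power = Φ(δ − 1.960) = Φ(1.260) = 0.8961.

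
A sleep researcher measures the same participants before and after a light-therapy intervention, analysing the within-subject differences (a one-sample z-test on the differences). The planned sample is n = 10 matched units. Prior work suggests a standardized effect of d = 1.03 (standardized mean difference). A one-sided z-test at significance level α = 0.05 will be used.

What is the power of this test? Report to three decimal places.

Power ≈ 0.947

Noncentrality parameter: δ = d·√n = 1.03 × √10 = 3.2571
Critical value for a one-sided test at α = 0.05: z_α = 1.645.
Power = P(Z > 1.645 − δ) = Φ(1.612) = 0.9466.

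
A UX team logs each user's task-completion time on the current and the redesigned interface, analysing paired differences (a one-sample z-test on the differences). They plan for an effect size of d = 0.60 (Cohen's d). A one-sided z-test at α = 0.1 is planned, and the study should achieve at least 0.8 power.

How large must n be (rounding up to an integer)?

For power 0.8 need Φ(δ − z_{0.1}) = 0.8, so δ = z_{0.1} + z_{0.20} = 1.282 + 0.842 = 2.123.
δ = d·√n ⇒ n = (δ/d)² = (2.123 / 0.60)² = 12.52.
Rounding up, n = 13.

n = 13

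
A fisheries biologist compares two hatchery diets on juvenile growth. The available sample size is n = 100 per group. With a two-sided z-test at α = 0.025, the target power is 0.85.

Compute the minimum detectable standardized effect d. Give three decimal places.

d ≈ 0.464

Required noncentrality: δ = z_{0.0125} + z_{0.15} = 2.241 + 1.036 = 3.278.
(The second rejection-region term Φ(−δ − z_{α/2}) is negligible and dropped.)
δ = d·√(n/2) ⇒ d = δ/√(n/2) = 3.278/√(100/2) = 0.4636.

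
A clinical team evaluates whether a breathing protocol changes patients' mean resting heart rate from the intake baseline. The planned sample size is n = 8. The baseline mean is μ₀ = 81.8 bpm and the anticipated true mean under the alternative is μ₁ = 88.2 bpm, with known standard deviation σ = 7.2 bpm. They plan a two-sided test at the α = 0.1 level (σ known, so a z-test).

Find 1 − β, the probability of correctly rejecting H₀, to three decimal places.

Power ≈ 0.808

Standardized effect: d = |μ₁ − μ₀| / σ = |88.2 − 81.8| / 7.2 = 0.8889
Noncentrality parameter: δ = d·√n = 0.8889 × √8 = 2.5142
Critical value for a two-sided test at α = 0.1: z_{α/2} = 1.645.
Power = Φ(δ − 1.645) + Φ(−δ − 1.645) = Φ(0.869) + Φ(-4.159) = 0.8077 + 0.0000 = 0.8077.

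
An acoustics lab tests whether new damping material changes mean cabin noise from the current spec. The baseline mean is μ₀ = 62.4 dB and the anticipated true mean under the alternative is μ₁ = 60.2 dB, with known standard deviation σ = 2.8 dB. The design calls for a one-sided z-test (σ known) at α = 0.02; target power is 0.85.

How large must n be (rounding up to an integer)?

Standardized effect: d = |μ₁ − μ₀| / σ = |60.2 − 62.4| / 2.8 = 0.7857
For power 0.85 need Φ(δ − z_{0.02}) = 0.85, so δ = z_{0.02} + z_{0.15} = 2.054 + 1.036 = 3.090.
δ = d·√n ⇒ n = (δ/d)² = (3.090 / 0.7857)² = 15.47.
Round up to the next whole unit.

n = 16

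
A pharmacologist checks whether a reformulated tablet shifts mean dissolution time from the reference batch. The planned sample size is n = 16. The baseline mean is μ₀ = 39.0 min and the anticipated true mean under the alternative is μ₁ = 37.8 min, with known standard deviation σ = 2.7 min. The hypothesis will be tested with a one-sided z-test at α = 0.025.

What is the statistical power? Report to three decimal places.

Standardized effect: d = |μ₁ − μ₀| / σ = |37.8 − 39.0| / 2.7 = 0.4444
Noncentrality parameter: δ = d·√n = 0.4444 × √16 = 1.7778
One-sided α = 0.025 → critical value z_{0.025} = 1.960.
Power = Φ(δ − 1.960) = Φ(-0.182) = 0.4277.

Power ≈ 0.428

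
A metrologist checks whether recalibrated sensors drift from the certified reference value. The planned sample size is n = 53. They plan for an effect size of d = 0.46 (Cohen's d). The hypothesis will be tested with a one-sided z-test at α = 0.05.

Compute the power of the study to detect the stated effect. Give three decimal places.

Noncentrality parameter: δ = d·√n = 0.46 × √53 = 3.3489
Critical value for a one-sided test at α = 0.05: z_α = 1.645.
Power = P(Z > 1.645 − δ) = Φ(1.704) = 0.9558.

Power ≈ 0.956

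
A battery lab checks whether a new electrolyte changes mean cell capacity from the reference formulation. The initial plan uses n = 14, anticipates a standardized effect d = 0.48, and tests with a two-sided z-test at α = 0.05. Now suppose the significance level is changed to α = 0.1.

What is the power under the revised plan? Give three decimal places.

Power ≈ 0.560

δ = d·√n = 0.48 × √14 = 1.7960 (unchanged). New critical value: z_{0.05} = 1.645.
Revised power = Φ(δ − 1.645) + Φ(−δ − 1.645) = Φ(0.151) + Φ(-3.441) = 0.5601 + 0.0003 = 0.5604.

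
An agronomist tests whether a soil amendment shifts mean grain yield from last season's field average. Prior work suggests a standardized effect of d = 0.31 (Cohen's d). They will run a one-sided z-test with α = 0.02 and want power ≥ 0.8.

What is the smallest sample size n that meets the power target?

Set Φ(δ − 2.054) = 0.8; then δ − 2.054 = Φ⁻¹(0.8) = 0.842, giving δ = 2.895.
δ = d·√n ⇒ n = (δ/d)² = (2.895 / 0.31)² = 87.23.
Rounding up, n = 88.

n = 88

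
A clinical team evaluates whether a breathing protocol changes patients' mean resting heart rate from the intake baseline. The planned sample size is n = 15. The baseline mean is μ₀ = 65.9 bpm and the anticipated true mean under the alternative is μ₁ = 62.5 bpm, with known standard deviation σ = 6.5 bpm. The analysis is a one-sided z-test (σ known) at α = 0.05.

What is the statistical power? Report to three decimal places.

Standardized effect: d = |μ₁ − μ₀| / σ = |62.5 − 65.9| / 6.5 = 0.5231
Noncentrality parameter: δ = d·√n = 0.5231 × √15 = 2.0259
Critical value for a one-sided test at α = 0.05: z_α = 1.645.
Power = Φ(δ − 1.645) = Φ(0.381) = 0.6484.

Power ≈ 0.648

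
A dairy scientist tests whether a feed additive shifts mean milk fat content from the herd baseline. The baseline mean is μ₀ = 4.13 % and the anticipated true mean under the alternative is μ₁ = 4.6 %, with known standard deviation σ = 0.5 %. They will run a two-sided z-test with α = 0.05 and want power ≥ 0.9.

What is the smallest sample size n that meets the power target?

n = 12

Standardized effect: d = |μ₁ − μ₀| / σ = |4.6 − 4.13| / 0.5 = 0.9400
For power 0.9 need Φ(δ − z_{0.025}) = 0.9, so δ = z_{0.025} + z_{0.10} = 1.960 + 1.282 = 3.242.
(The Φ(−δ − z_{α/2}) term is vanishingly small for δ > 0 and is dropped in the standard sample-size formula.)
δ = d·√n ⇒ n = (δ/d)² = (3.242 / 0.9400)² = 11.89.
Rounding up, n = 12.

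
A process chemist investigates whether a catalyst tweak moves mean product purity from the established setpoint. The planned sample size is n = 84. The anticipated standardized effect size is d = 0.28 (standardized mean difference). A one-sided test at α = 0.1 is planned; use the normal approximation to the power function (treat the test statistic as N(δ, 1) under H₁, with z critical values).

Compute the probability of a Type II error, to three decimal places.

β ≈ 0.099

Noncentrality parameter: δ = d·√n = 0.28 × √84 = 2.5662
One-sided α = 0.1 → critical value z_{0.1} = 1.282.
Power = Φ(δ − 1.282) = Φ(1.285) = 0.9005.
Type II error: β = 1 − power = 1 − 0.9005 = 0.0995.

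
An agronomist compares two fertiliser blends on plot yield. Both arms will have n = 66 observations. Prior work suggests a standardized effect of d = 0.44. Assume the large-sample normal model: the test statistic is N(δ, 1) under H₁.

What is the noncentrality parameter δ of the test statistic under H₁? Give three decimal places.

δ = d·√(n/2) = 0.44 × √(66/2) = 2.5276

δ ≈ 2.528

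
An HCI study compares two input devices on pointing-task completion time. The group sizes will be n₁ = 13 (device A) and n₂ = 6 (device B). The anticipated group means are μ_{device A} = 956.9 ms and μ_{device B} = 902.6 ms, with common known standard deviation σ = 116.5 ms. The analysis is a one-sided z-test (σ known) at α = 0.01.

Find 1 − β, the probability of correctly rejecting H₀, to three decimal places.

Standardized effect: d = |μ_{device A} − μ_{device B}| / σ = |956.9 − 902.6| / 116.5 = 0.4661
Noncentrality parameter: δ = d / √(1/n₁ + 1/n₂) = 0.4661 / √(1/13 + 1/6) = 0.9444
One-sided α = 0.01 → critical value z_{0.01} = 2.326.
Power = P(Z > 2.326 − δ) = Φ(-1.382) = 0.0835.

Power ≈ 0.083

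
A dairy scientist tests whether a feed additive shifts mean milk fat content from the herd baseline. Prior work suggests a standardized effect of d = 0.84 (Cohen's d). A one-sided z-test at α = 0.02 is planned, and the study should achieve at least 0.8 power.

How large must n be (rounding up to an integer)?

For power 0.8 need Φ(δ − z_{0.02}) = 0.8, so δ = z_{0.02} + z_{0.20} = 2.054 + 0.842 = 2.895.
δ = d·√n ⇒ n = (δ/d)² = (2.895 / 0.84)² = 11.88.
Round up to the next whole unit.

n = 12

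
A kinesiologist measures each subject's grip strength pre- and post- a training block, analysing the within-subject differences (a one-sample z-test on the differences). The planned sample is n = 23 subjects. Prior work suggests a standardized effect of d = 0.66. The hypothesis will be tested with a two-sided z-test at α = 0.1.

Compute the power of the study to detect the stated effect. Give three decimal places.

Noncentrality parameter: λ = d·√n = 0.66 × √23 = 3.1652
Critical value for a two-sided test at α = 0.1: z_{α/2} = 1.645.
Power = Φ(λ − 1.645) + Φ(−λ − 1.645) = Φ(1.520) + Φ(-4.810) = 0.9358 + 0.0000 = 0.9358.

Power ≈ 0.936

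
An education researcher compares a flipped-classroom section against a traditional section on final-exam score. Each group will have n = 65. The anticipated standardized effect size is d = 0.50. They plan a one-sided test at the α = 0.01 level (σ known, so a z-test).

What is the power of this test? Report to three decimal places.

Power ≈ 0.700

Noncentrality parameter: δ = d·√(n/2) = 0.50 × √(65/2) = 2.8504
Critical value for a one-sided test at α = 0.01: z_α = 2.326.
Power = Φ(δ − 2.326) = Φ(0.524) = 0.6999.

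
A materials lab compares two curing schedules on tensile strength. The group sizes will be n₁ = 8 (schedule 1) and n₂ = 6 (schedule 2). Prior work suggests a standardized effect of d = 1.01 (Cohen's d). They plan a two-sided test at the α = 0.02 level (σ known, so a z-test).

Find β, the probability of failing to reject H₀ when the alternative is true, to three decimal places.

β ≈ 0.676

Noncentrality parameter: δ = d / √(1/n₁ + 1/n₂) = 1.01 / √(1/8 + 1/6) = 1.8702
Two-sided α = 0.02 → critical value z_{0.01} = 2.326.
Power = Φ(δ − 2.326) + Φ(−δ − 2.326) = Φ(-0.456) + Φ(-4.197) = 0.3241 + 0.0000 = 0.3241.
Type II error: β = 1 − power = 1 − 0.3241 = 0.6759.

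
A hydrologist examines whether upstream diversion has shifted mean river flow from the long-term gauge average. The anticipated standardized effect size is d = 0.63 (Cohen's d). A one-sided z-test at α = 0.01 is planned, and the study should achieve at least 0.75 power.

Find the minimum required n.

n = 23

Set Φ(δ − 2.326) = 0.75; then δ − 2.326 = Φ⁻¹(0.75) = 0.674, giving δ = 3.001.
δ = d·√n ⇒ n = (δ/d)² = (3.001 / 0.63)² = 22.69.
Round up to the next whole unit.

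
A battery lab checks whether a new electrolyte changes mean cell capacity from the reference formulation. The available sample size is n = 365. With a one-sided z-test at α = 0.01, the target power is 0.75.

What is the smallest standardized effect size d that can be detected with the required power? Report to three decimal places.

Required noncentrality: δ = z_{0.01} + z_{0.25} = 2.326 + 0.674 = 3.001.
δ = d·√n ⇒ d = δ/√n = 3.001/√365 = 0.1571.

d ≈ 0.157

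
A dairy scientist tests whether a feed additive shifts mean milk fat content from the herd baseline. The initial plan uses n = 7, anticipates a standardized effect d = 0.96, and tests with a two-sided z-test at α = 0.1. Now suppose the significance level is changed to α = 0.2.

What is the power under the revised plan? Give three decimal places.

Power ≈ 0.896

δ = d·√n = 0.96 × √7 = 2.5399 (unchanged). New critical value: z_{0.1} = 1.282.
Revised power = Φ(δ − 1.282) + Φ(−δ − 1.282) = Φ(1.258) + Φ(-3.821) = 0.8959 + 0.0001 = 0.8959.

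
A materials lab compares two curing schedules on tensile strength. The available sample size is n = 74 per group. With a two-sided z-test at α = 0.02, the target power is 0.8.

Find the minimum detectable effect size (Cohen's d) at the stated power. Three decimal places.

Need Φ(δ − 2.326) = 0.8, so δ = 2.326 + 0.842 = 3.168.
(The second rejection-region term Φ(−δ − z_{α/2}) is negligible and dropped.)
δ = d·√(n/2) ⇒ d = δ/√(n/2) = 3.168/√(74/2) = 0.5208.

d ≈ 0.521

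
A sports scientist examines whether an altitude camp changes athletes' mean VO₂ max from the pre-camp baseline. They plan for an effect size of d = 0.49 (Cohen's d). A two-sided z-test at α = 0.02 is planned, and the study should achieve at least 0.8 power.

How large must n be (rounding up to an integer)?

Set Φ(δ − 2.326) = 0.8; then δ − 2.326 = Φ⁻¹(0.8) = 0.842, giving δ = 3.168.
(The Φ(−δ − z_{α/2}) term is vanishingly small for δ > 0 and is dropped in the standard sample-size formula.)
δ = d·√n ⇒ n = (δ/d)² = (3.168 / 0.49)² = 41.80.
Rounding up, n = 42.

n = 42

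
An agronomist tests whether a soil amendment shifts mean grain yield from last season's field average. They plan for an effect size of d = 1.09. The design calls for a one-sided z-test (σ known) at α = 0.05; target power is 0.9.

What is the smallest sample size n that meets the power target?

n = 8

Set Φ(δ − 1.645) = 0.9; then δ − 1.645 = Φ⁻¹(0.9) = 1.282, giving δ = 2.926.
δ = d·√n ⇒ n = (δ/d)² = (2.926 / 1.09)² = 7.21.
Round up to the next whole unit.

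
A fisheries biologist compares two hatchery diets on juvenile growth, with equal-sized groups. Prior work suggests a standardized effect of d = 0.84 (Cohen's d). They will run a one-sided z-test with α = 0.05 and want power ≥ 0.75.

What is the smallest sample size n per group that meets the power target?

For power 0.75 need Φ(δ − z_{0.05}) = 0.75, so δ = z_{0.05} + z_{0.25} = 1.645 + 0.674 = 2.319.
δ = d·√(n/2) ⇒ n = 2(δ/d)² = 2 × (2.319 / 0.84)² = 15.25.
Rounding up, n = 16 per group.

n = 16 per group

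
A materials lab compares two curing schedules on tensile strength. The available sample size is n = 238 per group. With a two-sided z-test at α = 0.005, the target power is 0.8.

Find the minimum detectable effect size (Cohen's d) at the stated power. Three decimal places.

Need Φ(δ − 2.807) = 0.8, so δ = 2.807 + 0.842 = 3.649.
(Lower-tail contribution to power is negligible for δ > 0.)
δ = d·√(n/2) ⇒ d = δ/√(n/2) = 3.649/√(238/2) = 0.3345.

d ≈ 0.334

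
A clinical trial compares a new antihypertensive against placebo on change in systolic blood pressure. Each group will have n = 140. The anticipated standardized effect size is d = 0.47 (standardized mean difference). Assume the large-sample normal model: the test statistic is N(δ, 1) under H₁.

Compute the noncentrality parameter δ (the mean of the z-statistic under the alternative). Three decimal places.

δ ≈ 3.932

δ = d·√(n/2) = 0.47 × √(140/2) = 3.9323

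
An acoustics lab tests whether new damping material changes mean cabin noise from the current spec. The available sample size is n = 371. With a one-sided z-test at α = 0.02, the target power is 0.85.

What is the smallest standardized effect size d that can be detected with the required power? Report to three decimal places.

Required noncentrality: δ = z_{0.02} + z_{0.15} = 2.054 + 1.036 = 3.090.
δ = d·√n ⇒ d = δ/√n = 3.090/√371 = 0.1604.

d ≈ 0.160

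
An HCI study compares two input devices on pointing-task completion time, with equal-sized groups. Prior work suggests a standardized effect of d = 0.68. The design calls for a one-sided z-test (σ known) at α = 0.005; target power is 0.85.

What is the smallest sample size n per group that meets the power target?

For power 0.85 need Φ(δ − z_{0.005}) = 0.85, so δ = z_{0.005} + z_{0.15} = 2.576 + 1.036 = 3.612.
δ = d·√(n/2) ⇒ n = 2(δ/d)² = 2 × (3.612 / 0.68)² = 56.44.
Round up to the next whole unit.

n = 57 per group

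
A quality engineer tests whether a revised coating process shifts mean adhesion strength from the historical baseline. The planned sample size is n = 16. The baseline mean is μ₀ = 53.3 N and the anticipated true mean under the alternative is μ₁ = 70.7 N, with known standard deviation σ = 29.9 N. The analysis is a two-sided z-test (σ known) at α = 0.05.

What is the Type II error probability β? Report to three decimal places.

β ≈ 0.357

Standardized effect: d = |μ₁ − μ₀| / σ = |70.7 − 53.3| / 29.9 = 0.5819
Noncentrality parameter: δ = d·√n = 0.5819 × √16 = 2.3278
Critical value for a two-sided test at α = 0.05: z_{α/2} = 1.960.
Power = Φ(δ − 1.960) + Φ(−δ − 1.960) = Φ(0.368) + Φ(-4.288) = 0.6435 + 0.0000 = 0.6435.
Type II error: β = 1 − power = 1 − 0.6435 = 0.3565.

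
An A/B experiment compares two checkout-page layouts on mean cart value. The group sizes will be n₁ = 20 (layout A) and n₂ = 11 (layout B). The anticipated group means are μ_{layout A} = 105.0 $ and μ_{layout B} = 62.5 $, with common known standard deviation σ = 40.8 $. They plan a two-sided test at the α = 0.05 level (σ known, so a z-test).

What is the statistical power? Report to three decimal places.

Standardized effect: d = |μ_{layout A} − μ_{layout B}| / σ = |105.0 − 62.5| / 40.8 = 1.0417
Noncentrality parameter: δ = d / √(1/n₁ + 1/n₂) = 1.0417 / √(1/20 + 1/11) = 2.7750
Critical value for a two-sided test at α = 0.05: z_{α/2} = 1.960.
Power = Φ(δ − 1.960) + Φ(−δ − 1.960) = Φ(0.815) + Φ(-4.735) = 0.7925 + 0.0000 = 0.7925.

Power ≈ 0.792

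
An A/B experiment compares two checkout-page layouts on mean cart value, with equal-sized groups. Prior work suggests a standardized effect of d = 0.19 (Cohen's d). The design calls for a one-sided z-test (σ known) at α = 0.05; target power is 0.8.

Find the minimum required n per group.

Set Φ(δ − 1.645) = 0.8; then δ − 1.645 = Φ⁻¹(0.8) = 0.842, giving δ = 2.486.
δ = d·√(n/2) ⇒ n = 2(δ/d)² = 2 × (2.486 / 0.19)² = 342.52.
Round up to the next whole unit.

n = 343 per group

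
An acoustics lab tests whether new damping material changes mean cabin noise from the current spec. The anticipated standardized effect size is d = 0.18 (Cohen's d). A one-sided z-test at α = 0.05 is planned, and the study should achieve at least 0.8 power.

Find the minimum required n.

n = 191

Set Φ(δ − 1.645) = 0.8; then δ − 1.645 = Φ⁻¹(0.8) = 0.842, giving δ = 2.486.
δ = d·√n ⇒ n = (δ/d)² = (2.486 / 0.18)² = 190.82.
Round up to the next whole unit.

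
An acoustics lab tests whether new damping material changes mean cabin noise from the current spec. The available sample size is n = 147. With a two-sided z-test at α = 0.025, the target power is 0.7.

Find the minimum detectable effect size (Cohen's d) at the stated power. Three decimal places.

d ≈ 0.228

Required noncentrality: δ = z_{0.0125} + z_{0.30} = 2.241 + 0.524 = 2.766.
(The second rejection-region term Φ(−δ − z_{α/2}) is negligible and dropped.)
δ = d·√n ⇒ d = δ/√n = 2.766/√147 = 0.2281.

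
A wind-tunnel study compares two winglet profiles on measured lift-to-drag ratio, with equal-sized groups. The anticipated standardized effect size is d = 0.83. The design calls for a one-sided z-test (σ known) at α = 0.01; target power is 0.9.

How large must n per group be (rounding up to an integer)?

Set Φ(δ − 2.326) = 0.9; then δ − 2.326 = Φ⁻¹(0.9) = 1.282, giving δ = 3.608.
δ = d·√(n/2) ⇒ n = 2(δ/d)² = 2 × (3.608 / 0.83)² = 37.79.
Round up to the next whole unit.

n = 38 per group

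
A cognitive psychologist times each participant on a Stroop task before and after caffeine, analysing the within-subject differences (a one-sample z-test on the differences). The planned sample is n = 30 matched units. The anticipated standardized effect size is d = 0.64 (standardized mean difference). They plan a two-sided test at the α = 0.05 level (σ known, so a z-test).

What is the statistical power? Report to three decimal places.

Power ≈ 0.939

Noncentrality parameter: δ = d·√n = 0.64 × √30 = 3.5054
Two-sided α = 0.05 → critical value z_{0.025} = 1.960.
Power = Φ(δ − 1.960) + Φ(−δ − 1.960) = Φ(1.545) + Φ(-5.465) = 0.9389 + 0.0000 = 0.9389.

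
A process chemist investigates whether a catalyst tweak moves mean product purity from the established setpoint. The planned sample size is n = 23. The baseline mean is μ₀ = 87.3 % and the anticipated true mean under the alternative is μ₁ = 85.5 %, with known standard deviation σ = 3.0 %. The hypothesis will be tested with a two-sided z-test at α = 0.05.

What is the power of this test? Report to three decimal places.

Power ≈ 0.821

Standardized effect: d = |μ₁ − μ₀| / σ = |85.5 − 87.3| / 3.0 = 0.6000
Noncentrality parameter: δ = d·√n = 0.6000 × √23 = 2.8775
Two-sided α = 0.05 → critical value z_{0.025} = 1.960.
Power = Φ(δ − 1.960) + Φ(−δ − 1.960) = Φ(0.918) + Φ(-4.837) = 0.8206 + 0.0000 = 0.8206.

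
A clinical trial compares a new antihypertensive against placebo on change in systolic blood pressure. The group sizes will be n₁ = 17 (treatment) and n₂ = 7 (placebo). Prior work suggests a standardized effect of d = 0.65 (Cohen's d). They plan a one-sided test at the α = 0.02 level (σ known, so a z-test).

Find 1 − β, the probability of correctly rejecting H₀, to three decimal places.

Noncentrality parameter: δ = d / √(1/n₁ + 1/n₂) = 0.65 / √(1/17 + 1/7) = 1.4474
One-sided α = 0.02 → critical value z_{0.02} = 2.054.
Power = P(Z > 2.054 − δ) = Φ(-0.606) = 0.2721.

Power ≈ 0.272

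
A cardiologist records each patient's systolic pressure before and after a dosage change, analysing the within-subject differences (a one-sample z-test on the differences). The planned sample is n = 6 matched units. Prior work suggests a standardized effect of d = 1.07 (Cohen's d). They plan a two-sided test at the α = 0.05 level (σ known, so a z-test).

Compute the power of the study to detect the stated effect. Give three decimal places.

Power ≈ 0.746

Noncentrality parameter: δ = d·√n = 1.07 × √6 = 2.6210
Critical value for a two-sided test at α = 0.05: z_{α/2} = 1.960.
Power = Φ(δ − 1.960) + Φ(−δ − 1.960) = Φ(0.661) + Φ(-4.581) = 0.7457 + 0.0000 = 0.7457.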